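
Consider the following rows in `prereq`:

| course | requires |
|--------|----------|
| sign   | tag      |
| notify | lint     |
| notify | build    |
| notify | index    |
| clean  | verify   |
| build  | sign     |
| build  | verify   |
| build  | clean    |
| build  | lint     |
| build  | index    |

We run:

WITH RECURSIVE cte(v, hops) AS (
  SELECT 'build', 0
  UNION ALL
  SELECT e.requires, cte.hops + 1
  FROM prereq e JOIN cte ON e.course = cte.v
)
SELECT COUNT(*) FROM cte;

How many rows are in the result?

Base: (build, hops=0).
Iteration 1: edges from {build} -> (clean, hops=1), (index, hops=1), (lint, hops=1), (sign, hops=1), (verify, hops=1).
Iteration 2: edges from {clean,index,lint,sign,verify} -> (tag, hops=2), (verify, hops=2).
Iteration 3: no outgoing edges from {tag,verify}; recursion stops.
Total rows emitted: 8.

8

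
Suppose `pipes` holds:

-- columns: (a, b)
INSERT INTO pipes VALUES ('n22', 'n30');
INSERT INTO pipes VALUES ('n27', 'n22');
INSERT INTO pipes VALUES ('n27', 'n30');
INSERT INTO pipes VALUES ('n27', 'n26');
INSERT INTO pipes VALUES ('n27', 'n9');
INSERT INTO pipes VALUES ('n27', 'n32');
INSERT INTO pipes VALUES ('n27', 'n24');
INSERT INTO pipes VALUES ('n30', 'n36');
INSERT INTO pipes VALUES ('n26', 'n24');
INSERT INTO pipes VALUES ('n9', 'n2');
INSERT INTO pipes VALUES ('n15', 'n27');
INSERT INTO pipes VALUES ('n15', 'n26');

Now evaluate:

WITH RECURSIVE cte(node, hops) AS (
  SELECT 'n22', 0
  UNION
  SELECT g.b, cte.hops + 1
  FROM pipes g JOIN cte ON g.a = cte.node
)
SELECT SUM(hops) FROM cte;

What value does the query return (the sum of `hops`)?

Base: (n22, hops=0).
Iteration 1: edges from {n22} -> (n30, hops=1).
Iteration 2: edges from {n30} -> (n36, hops=2).
Iteration 3: no outgoing edges from {n36}; recursion stops.
SUM(hops) = 0 + 1 + 2 = 3.

3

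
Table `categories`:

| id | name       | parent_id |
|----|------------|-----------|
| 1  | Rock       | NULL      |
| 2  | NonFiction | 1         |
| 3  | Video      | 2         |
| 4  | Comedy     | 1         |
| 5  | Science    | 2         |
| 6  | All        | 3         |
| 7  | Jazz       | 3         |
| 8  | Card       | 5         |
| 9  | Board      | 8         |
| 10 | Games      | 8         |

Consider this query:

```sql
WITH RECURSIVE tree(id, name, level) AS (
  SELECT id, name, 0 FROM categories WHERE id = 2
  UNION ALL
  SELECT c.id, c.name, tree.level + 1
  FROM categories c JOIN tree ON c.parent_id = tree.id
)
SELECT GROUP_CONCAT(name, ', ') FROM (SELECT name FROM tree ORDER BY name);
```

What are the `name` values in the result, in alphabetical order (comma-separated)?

All, Board, Card, Games, Jazz, NonFiction, Science, Video

Base: id=2 (NonFiction) at level 0.
Iteration 1: rows with parent_id in {2} -> Video (id 3, level 1), Science (id 5, level 1).
Iteration 2: rows with parent_id in {3,5} -> All (id 6, level 2), Jazz (id 7, level 2), Card (id 8, level 2).
Iteration 3: rows with parent_id in {6,7,8} -> Board (id 9, level 3), Games (id 10, level 3).
Iteration 4: no rows with parent_id in {9,10}; recursion stops.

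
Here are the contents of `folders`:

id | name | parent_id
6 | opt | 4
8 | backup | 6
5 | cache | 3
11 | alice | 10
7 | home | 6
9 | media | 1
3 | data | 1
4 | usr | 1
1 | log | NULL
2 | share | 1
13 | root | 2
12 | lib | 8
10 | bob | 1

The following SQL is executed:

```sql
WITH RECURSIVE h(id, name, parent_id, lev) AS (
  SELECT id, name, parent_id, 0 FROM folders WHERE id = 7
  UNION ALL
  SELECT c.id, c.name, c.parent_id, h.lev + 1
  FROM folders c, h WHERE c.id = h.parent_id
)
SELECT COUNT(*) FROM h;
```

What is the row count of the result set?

4

Base: id=7 (home), parent_id=6, lev 0.
Iteration 1: join on id=6 -> opt (id 6, parent_id=4, lev 1).
Iteration 2: join on id=4 -> usr (id 4, parent_id=1, lev 2).
Iteration 3: join on id=1 -> log (id 1, parent_id=NULL, lev 3).
Iteration 4: parent_id is NULL; no match; recursion stops.
Total rows emitted: 4.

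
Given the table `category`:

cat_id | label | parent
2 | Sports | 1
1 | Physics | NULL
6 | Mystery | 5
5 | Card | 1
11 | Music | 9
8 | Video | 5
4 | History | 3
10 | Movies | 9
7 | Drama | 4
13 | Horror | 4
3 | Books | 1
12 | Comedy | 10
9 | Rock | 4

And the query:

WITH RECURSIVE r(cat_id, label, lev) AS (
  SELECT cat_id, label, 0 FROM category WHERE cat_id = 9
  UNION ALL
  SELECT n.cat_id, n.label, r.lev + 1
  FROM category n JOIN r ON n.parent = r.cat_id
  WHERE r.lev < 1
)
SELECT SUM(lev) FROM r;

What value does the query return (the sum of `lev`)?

Base: cat_id=9 (Rock) at lev 0.
Iteration 1: rows with parent in {9} -> Movies (id 10, lev 1), Music (id 11, lev 1).
Iteration 2: lev < 1 fails for all current rows; recursion stops.
SUM(lev) = 0 + 1 + 1 = 2.

2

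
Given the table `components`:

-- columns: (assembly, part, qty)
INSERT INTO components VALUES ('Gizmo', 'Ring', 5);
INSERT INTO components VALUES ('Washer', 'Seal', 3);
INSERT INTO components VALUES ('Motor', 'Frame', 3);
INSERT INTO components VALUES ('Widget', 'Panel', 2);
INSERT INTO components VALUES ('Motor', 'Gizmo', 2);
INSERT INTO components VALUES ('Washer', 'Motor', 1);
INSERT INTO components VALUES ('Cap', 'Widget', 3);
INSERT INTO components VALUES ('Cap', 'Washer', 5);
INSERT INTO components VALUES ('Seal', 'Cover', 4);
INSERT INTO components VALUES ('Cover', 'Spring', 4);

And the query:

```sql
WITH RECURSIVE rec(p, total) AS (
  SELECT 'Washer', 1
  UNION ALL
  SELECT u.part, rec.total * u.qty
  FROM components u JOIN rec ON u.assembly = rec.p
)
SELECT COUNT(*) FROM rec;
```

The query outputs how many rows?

8

Base: (Washer, total=1).
Iteration 1: components of {Washer} -> Motor = 1*1 = 1, Seal = 1*3 = 3.
Iteration 2: components of {Motor,Seal} -> Cover = 3*4 = 12, Frame = 1*3 = 3, Gizmo = 1*2 = 2.
Iteration 3: components of {Cover,Frame,Gizmo} -> Ring = 2*5 = 10, Spring = 12*4 = 48.
Iteration 4: no further components; recursion stops.
Total rows emitted: 8.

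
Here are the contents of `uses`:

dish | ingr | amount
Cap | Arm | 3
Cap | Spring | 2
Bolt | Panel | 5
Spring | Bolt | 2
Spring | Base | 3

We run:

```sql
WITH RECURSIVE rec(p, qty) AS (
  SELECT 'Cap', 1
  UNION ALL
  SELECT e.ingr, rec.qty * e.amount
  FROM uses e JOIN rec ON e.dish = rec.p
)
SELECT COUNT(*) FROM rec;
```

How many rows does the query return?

6

Base: (Cap, qty=1).
Iteration 1: components of {Cap} -> Arm = 1*3 = 3, Spring = 1*2 = 2.
Iteration 2: components of {Arm,Spring} -> Base = 2*3 = 6, Bolt = 2*2 = 4.
Iteration 3: components of {Base,Bolt} -> Panel = 4*5 = 20.
Iteration 4: no further components; recursion stops.
Total rows emitted: 6.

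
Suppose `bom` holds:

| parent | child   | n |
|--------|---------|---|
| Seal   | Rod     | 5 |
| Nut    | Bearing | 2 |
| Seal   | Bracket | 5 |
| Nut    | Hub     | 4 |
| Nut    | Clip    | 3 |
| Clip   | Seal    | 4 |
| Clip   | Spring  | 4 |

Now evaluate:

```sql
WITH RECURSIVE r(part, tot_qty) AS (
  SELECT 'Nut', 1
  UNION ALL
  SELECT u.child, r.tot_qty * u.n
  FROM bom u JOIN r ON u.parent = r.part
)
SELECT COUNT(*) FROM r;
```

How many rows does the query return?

8

Base: (Nut, tot_qty=1).
Iteration 1: components of {Nut} -> Bearing = 1*2 = 2, Clip = 1*3 = 3, Hub = 1*4 = 4.
Iteration 2: components of {Bearing,Clip,Hub} -> Seal = 3*4 = 12, Spring = 3*4 = 12.
Iteration 3: components of {Seal,Spring} -> Bracket = 12*5 = 60, Rod = 12*5 = 60.
Iteration 4: no further components; recursion stops.
Total rows emitted: 8.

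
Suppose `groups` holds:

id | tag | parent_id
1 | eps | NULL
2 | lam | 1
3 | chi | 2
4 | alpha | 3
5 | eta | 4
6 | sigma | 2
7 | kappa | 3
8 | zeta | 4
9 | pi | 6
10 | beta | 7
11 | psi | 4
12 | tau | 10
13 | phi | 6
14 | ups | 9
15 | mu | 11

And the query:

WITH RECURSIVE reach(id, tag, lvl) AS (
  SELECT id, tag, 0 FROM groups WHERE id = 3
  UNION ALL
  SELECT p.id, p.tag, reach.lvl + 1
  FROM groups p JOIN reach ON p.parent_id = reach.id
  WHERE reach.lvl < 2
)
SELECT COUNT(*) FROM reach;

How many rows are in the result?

Base: id=3 (chi) at lvl 0.
Iteration 1: rows with parent_id in {3} -> alpha (id 4, lvl 1), kappa (id 7, lvl 1).
Iteration 2: rows with parent_id in {4,7} -> eta (id 5, lvl 2), zeta (id 8, lvl 2), beta (id 10, lvl 2), psi (id 11, lvl 2).
Iteration 3: lvl < 2 fails for all current rows; recursion stops.
Total rows emitted: 7.

7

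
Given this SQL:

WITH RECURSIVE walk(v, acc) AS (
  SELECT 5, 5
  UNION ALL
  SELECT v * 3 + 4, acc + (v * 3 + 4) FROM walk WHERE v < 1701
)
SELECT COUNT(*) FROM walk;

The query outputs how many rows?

7

Base: v=5, acc=5.
Iteration 1: 5 < 1701 holds -> v = 5 * 3 + 4 = 19, acc = 5 + 19 = 24.
Iteration 2: 19 < 1701 holds -> v = 19 * 3 + 4 = 61, acc = 24 + 61 = 85.
Iteration 3: 61 < 1701 holds -> v = 61 * 3 + 4 = 187, acc = 85 + 187 = 272.
Iteration 4: 187 < 1701 holds -> v = 187 * 3 + 4 = 565, acc = 272 + 565 = 837.
Iteration 5: 565 < 1701 holds -> v = 565 * 3 + 4 = 1699, acc = 837 + 1699 = 2536.
Iteration 6: 1699 < 1701 holds -> v = 1699 * 3 + 4 = 5101, acc = 2536 + 5101 = 7637.
Iteration 7: 5101 < 1701 fails; recursion stops.
Total rows emitted: 7.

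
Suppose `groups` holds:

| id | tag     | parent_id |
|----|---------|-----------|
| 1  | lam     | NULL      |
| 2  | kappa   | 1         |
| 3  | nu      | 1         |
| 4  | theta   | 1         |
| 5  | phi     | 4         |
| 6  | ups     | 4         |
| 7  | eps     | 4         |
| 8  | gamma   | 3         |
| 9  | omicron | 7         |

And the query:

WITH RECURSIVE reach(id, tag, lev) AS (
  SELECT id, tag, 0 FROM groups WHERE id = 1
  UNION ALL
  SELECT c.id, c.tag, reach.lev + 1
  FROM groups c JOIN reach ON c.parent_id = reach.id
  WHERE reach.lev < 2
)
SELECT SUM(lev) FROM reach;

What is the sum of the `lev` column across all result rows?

Base: id=1 (lam) at lev 0.
Iteration 1: rows with parent_id in {1} -> kappa (id 2, lev 1), nu (id 3, lev 1), theta (id 4, lev 1).
Iteration 2: rows with parent_id in {2,3,4} -> phi (id 5, lev 2), ups (id 6, lev 2), eps (id 7, lev 2), gamma (id 8, lev 2).
Iteration 3: lev < 2 fails for all current rows; recursion stops.
SUM(lev) = 0 + 1 + 1 + 1 + 2 + 2 + 2 + 2 = 11.

11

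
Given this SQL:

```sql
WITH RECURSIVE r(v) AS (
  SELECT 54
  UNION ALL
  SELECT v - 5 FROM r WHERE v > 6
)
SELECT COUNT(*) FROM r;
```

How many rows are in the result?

11

Base: v=54.
Iteration 1: 54 > 6 holds -> v = 54 - 5 = 49.
Iteration 2: 49 > 6 holds -> v = 49 - 5 = 44.
Iteration 3: 44 > 6 holds -> v = 44 - 5 = 39.
Iteration 4: 39 > 6 holds -> v = 39 - 5 = 34.
Iteration 5: 34 > 6 holds -> v = 34 - 5 = 29.
Iteration 6: 29 > 6 holds -> v = 29 - 5 = 24.
Iteration 7: 24 > 6 holds -> v = 24 - 5 = 19.
Iteration 8: 19 > 6 holds -> v = 19 - 5 = 14.
Iteration 9: 14 > 6 holds -> v = 14 - 5 = 9.
Iteration 10: 9 > 6 holds -> v = 9 - 5 = 4.
Iteration 11: 4 > 6 fails; recursion stops.
Total rows emitted: 11.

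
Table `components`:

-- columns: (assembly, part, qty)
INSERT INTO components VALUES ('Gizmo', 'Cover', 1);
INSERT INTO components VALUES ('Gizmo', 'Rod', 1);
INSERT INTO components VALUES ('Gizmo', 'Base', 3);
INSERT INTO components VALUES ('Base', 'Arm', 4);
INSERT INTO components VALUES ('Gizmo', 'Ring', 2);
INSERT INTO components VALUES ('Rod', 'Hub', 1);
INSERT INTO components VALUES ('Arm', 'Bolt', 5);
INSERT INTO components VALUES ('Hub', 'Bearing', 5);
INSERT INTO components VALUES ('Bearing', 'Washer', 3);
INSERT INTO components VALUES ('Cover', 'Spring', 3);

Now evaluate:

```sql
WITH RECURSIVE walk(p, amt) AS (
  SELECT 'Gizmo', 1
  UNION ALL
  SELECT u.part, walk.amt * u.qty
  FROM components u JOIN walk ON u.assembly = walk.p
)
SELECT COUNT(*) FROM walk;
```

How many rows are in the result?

Base: (Gizmo, amt=1).
Iteration 1: components of {Gizmo} -> Base = 1*3 = 3, Cover = 1*1 = 1, Ring = 1*2 = 2, Rod = 1*1 = 1.
Iteration 2: components of {Base,Cover,Ring,Rod} -> Arm = 3*4 = 12, Hub = 1*1 = 1, Spring = 1*3 = 3.
Iteration 3: components of {Arm,Hub,Spring} -> Bearing = 1*5 = 5, Bolt = 12*5 = 60.
Iteration 4: components of {Bearing,Bolt} -> Washer = 5*3 = 15.
Iteration 5: no further components; recursion stops.
Total rows emitted: 11.

11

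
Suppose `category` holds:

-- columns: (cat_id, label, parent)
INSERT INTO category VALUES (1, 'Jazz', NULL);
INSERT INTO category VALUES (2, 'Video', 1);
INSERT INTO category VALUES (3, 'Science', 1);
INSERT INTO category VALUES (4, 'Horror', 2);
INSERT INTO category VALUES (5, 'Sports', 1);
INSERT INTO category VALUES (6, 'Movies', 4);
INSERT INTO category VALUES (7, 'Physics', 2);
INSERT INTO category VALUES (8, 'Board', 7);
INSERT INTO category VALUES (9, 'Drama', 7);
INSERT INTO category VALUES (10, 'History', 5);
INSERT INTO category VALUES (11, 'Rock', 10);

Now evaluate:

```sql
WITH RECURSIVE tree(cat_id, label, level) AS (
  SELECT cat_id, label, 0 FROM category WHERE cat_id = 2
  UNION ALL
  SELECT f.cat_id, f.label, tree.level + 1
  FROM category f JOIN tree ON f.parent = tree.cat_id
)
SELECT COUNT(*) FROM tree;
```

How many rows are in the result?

6

Base: cat_id=2 (Video) at level 0.
Iteration 1: rows with parent in {2} -> Horror (id 4, level 1), Physics (id 7, level 1).
Iteration 2: rows with parent in {4,7} -> Movies (id 6, level 2), Board (id 8, level 2), Drama (id 9, level 2).
Iteration 3: no rows with parent in {6,8,9}; recursion stops.
Total rows emitted: 6.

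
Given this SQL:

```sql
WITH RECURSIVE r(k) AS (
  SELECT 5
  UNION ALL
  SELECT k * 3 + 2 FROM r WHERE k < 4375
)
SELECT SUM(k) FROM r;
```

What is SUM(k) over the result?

Base: k=5.
Iteration 1: 5 < 4375 holds -> k = 5 * 3 + 2 = 17.
Iteration 2: 17 < 4375 holds -> k = 17 * 3 + 2 = 53.
Iteration 3: 53 < 4375 holds -> k = 53 * 3 + 2 = 161.
Iteration 4: 161 < 4375 holds -> k = 161 * 3 + 2 = 485.
Iteration 5: 485 < 4375 holds -> k = 485 * 3 + 2 = 1457.
Iteration 6: 1457 < 4375 holds -> k = 1457 * 3 + 2 = 4373.
Iteration 7: 4373 < 4375 holds -> k = 4373 * 3 + 2 = 13121.
Iteration 8: 13121 < 4375 fails; recursion stops.
SUM(k) = 5 + 17 + 53 + 161 + 485 + 1457 + 4373 + 13121 = 19672.

19672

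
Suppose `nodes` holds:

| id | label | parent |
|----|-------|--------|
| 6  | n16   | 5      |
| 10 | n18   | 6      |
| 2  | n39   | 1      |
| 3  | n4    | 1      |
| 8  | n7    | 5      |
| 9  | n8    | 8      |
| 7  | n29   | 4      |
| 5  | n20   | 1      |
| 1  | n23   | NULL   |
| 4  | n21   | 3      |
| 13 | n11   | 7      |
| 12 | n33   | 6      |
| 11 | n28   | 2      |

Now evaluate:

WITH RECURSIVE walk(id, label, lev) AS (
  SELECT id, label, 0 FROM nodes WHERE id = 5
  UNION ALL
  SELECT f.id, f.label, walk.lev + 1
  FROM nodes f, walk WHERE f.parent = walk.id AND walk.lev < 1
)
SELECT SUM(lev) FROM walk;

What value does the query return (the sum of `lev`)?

2

Base: id=5 (n20) at lev 0.
Iteration 1: rows with parent in {5} -> n16 (id 6, lev 1), n7 (id 8, lev 1).
Iteration 2: lev < 1 fails for all current rows; recursion stops.
SUM(lev) = 0 + 1 + 1 = 2.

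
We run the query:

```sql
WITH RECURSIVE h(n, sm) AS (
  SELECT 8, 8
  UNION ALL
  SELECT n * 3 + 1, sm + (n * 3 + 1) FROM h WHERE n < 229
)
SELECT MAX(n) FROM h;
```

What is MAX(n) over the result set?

229

Base: n=8, sm=8.
Iteration 1: 8 < 229 holds -> n = 8 * 3 + 1 = 25, sm = 8 + 25 = 33.
Iteration 2: 25 < 229 holds -> n = 25 * 3 + 1 = 76, sm = 33 + 76 = 109.
Iteration 3: 76 < 229 holds -> n = 76 * 3 + 1 = 229, sm = 109 + 229 = 338.
Iteration 4: 229 < 229 fails; recursion stops.
n values: 8, 25, 76, 229; the maximum is 229.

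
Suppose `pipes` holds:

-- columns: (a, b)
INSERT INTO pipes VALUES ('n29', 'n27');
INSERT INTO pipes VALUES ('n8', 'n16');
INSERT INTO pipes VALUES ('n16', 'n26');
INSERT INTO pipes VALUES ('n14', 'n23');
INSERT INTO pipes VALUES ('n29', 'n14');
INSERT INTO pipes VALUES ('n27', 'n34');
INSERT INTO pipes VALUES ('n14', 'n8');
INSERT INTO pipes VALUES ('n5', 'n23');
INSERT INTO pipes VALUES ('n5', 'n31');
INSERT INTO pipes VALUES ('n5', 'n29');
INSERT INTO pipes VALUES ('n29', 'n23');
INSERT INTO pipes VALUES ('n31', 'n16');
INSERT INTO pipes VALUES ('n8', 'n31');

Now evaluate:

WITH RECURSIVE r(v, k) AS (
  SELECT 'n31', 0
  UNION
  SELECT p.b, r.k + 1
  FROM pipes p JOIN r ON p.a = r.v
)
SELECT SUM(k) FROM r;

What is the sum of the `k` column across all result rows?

Base: (n31, k=0).
Iteration 1: edges from {n31} -> (n16, k=1).
Iteration 2: edges from {n16} -> (n26, k=2).
Iteration 3: no outgoing edges from {n26}; recursion stops.
SUM(k) = 0 + 1 + 2 = 3.

3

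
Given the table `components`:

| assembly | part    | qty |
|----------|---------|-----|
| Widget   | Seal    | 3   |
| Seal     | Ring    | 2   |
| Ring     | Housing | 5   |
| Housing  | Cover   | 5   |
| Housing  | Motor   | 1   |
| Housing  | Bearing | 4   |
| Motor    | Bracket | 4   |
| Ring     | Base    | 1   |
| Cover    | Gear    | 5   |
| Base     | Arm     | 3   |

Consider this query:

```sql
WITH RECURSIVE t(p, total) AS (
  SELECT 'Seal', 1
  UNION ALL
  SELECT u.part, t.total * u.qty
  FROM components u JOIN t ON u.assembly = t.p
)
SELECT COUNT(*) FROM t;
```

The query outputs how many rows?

10

Base: (Seal, total=1).
Iteration 1: components of {Seal} -> Ring = 1*2 = 2.
Iteration 2: components of {Ring} -> Base = 2*1 = 2, Housing = 2*5 = 10.
Iteration 3: components of {Base,Housing} -> Arm = 2*3 = 6, Bearing = 10*4 = 40, Cover = 10*5 = 50, Motor = 10*1 = 10.
Iteration 4: components of {Arm,Bearing,Cover,Motor} -> Bracket = 10*4 = 40, Gear = 50*5 = 250.
Iteration 5: no further components; recursion stops.
Total rows emitted: 10.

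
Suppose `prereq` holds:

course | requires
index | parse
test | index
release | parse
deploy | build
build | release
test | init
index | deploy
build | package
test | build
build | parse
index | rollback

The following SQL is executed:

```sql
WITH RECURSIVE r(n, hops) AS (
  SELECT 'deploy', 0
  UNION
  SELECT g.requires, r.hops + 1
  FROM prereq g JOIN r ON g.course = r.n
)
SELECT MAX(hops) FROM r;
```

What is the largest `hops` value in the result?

Base: (deploy, hops=0).
Iteration 1: edges from {deploy} -> (build, hops=1).
Iteration 2: edges from {build} -> (package, hops=2), (parse, hops=2), (release, hops=2).
Iteration 3: edges from {package,parse,release} -> (parse, hops=3).
Iteration 4: no outgoing edges from {parse}; recursion stops.
hops values: 0, 1, 2, 2, 2, 3; the maximum is 3.

3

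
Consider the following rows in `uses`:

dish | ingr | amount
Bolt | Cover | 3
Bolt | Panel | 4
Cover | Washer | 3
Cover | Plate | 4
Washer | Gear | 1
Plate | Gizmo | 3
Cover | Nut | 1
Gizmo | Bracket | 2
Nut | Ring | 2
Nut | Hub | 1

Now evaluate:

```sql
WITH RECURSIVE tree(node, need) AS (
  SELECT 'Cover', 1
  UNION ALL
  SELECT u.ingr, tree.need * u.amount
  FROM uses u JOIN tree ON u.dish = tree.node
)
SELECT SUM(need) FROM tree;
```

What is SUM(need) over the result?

Base: (Cover, need=1).
Iteration 1: components of {Cover} -> Nut = 1*1 = 1, Plate = 1*4 = 4, Washer = 1*3 = 3.
Iteration 2: components of {Nut,Plate,Washer} -> Gear = 3*1 = 3, Gizmo = 4*3 = 12, Hub = 1*1 = 1, Ring = 1*2 = 2.
Iteration 3: components of {Gear,Gizmo,Hub,Ring} -> Bracket = 12*2 = 24.
Iteration 4: no further components; recursion stops.
SUM(need) = 1 + 3 + 4 + 1 + 3 + 12 + 2 + 1 + 24 = 51.

51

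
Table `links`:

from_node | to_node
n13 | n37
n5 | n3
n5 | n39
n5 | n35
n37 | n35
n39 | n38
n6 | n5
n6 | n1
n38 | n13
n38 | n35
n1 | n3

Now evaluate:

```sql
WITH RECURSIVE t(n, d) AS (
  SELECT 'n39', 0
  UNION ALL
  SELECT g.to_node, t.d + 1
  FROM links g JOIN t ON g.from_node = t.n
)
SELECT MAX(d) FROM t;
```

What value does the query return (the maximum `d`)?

4

Base: (n39, d=0).
Iteration 1: edges from {n39} -> (n38, d=1).
Iteration 2: edges from {n38} -> (n13, d=2), (n35, d=2).
Iteration 3: edges from {n13,n35} -> (n37, d=3).
Iteration 4: edges from {n37} -> (n35, d=4).
Iteration 5: no outgoing edges from {n35}; recursion stops.
d values: 0, 1, 2, 2, 3, 4; the maximum is 4.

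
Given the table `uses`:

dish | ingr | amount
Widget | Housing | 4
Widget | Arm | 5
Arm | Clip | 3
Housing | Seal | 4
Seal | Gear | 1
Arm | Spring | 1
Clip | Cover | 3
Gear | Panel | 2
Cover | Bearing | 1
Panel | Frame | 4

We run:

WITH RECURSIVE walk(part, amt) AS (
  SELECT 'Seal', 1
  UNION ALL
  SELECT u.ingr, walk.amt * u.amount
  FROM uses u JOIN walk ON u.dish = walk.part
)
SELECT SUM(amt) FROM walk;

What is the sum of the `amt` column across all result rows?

12

Base: (Seal, amt=1).
Iteration 1: components of {Seal} -> Gear = 1*1 = 1.
Iteration 2: components of {Gear} -> Panel = 1*2 = 2.
Iteration 3: components of {Panel} -> Frame = 2*4 = 8.
Iteration 4: no further components; recursion stops.
SUM(amt) = 1 + 1 + 2 + 8 = 12.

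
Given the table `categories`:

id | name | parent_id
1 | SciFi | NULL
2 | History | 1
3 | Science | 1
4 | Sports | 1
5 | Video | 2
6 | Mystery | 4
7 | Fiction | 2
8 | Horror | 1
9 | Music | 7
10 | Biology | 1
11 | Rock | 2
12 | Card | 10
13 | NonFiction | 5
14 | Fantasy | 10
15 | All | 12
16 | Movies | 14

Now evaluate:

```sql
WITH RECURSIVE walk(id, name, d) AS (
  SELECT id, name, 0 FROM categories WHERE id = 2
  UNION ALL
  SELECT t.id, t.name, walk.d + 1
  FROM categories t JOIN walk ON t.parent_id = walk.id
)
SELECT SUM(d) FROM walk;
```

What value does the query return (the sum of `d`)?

Base: id=2 (History) at d 0.
Iteration 1: rows with parent_id in {2} -> Video (id 5, d 1), Fiction (id 7, d 1), Rock (id 11, d 1).
Iteration 2: rows with parent_id in {5,7,11} -> Music (id 9, d 2), NonFiction (id 13, d 2).
Iteration 3: no rows with parent_id in {9,13}; recursion stops.
SUM(d) = 0 + 1 + 1 + 1 + 2 + 2 = 7.

7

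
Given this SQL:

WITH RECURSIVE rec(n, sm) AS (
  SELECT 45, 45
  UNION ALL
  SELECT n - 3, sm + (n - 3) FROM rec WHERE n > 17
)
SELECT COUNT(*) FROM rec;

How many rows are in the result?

Base: n=45, sm=45.
Iteration 1: 45 > 17 holds -> n = 45 - 3 = 42, sm = 45 + 42 = 87.
Iteration 2: 42 > 17 holds -> n = 42 - 3 = 39, sm = 87 + 39 = 126.
Iteration 3: 39 > 17 holds -> n = 39 - 3 = 36, sm = 126 + 36 = 162.
Iteration 4: 36 > 17 holds -> n = 36 - 3 = 33, sm = 162 + 33 = 195.
Iteration 5: 33 > 17 holds -> n = 33 - 3 = 30, sm = 195 + 30 = 225.
Iteration 6: 30 > 17 holds -> n = 30 - 3 = 27, sm = 225 + 27 = 252.
Iteration 7: 27 > 17 holds -> n = 27 - 3 = 24, sm = 252 + 24 = 276.
Iteration 8: 24 > 17 holds -> n = 24 - 3 = 21, sm = 276 + 21 = 297.
Iteration 9: 21 > 17 holds -> n = 21 - 3 = 18, sm = 297 + 18 = 315.
Iteration 10: 18 > 17 holds -> n = 18 - 3 = 15, sm = 315 + 15 = 330.
Iteration 11: 15 > 17 fails; recursion stops.
Total rows emitted: 11.

11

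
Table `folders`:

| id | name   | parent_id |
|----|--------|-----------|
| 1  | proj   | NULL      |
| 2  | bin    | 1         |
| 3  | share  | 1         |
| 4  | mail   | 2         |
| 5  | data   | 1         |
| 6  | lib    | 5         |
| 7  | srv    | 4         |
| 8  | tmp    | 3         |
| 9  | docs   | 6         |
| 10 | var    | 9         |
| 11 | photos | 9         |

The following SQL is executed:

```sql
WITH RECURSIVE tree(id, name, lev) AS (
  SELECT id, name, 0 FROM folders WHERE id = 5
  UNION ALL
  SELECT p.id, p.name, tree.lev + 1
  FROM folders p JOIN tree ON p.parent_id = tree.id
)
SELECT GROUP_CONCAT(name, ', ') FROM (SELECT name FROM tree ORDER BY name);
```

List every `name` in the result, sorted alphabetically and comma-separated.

Base: id=5 (data) at lev 0.
Iteration 1: rows with parent_id in {5} -> lib (id 6, lev 1).
Iteration 2: rows with parent_id in {6} -> docs (id 9, lev 2).
Iteration 3: rows with parent_id in {9} -> var (id 10, lev 3), photos (id 11, lev 3).
Iteration 4: no rows with parent_id in {10,11}; recursion stops.

data, docs, lib, photos, var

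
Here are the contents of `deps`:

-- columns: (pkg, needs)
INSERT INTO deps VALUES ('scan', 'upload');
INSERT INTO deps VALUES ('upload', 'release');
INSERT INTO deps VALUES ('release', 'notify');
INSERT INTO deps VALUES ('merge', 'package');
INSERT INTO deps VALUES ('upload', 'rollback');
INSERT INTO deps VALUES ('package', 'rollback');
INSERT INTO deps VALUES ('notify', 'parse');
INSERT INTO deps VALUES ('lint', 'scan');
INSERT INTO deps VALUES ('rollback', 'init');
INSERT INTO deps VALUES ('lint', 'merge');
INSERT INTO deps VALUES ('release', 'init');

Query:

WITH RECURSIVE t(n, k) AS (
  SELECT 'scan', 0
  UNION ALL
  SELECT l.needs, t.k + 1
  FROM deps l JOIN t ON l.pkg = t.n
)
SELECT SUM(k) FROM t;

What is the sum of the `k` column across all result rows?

Base: (scan, k=0).
Iteration 1: edges from {scan} -> (upload, k=1).
Iteration 2: edges from {upload} -> (release, k=2), (rollback, k=2).
Iteration 3: edges from {release,rollback} -> (init, k=3) x2, (notify, k=3). [UNION ALL keeps all 3 new rows, including repeats]
Iteration 4: edges from {init,notify} -> (parse, k=4).
Iteration 5: no outgoing edges from {parse}; recursion stops.
SUM(k) = 0 + 1 + 2 + 2 + 3 + 3 + 3 + 4 = 18.

18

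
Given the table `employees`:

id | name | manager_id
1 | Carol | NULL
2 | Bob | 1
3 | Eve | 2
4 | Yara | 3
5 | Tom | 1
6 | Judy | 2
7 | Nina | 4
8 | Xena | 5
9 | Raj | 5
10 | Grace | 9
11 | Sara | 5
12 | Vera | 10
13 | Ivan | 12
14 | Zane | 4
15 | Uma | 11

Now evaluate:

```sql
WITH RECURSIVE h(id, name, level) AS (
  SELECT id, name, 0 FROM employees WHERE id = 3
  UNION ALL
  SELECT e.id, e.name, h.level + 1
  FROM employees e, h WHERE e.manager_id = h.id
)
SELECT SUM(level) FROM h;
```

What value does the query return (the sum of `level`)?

5

Base: id=3 (Eve) at level 0.
Iteration 1: rows with manager_id in {3} -> Yara (id 4, level 1).
Iteration 2: rows with manager_id in {4} -> Nina (id 7, level 2), Zane (id 14, level 2).
Iteration 3: no rows with manager_id in {7,14}; recursion stops.
SUM(level) = 0 + 1 + 2 + 2 = 5.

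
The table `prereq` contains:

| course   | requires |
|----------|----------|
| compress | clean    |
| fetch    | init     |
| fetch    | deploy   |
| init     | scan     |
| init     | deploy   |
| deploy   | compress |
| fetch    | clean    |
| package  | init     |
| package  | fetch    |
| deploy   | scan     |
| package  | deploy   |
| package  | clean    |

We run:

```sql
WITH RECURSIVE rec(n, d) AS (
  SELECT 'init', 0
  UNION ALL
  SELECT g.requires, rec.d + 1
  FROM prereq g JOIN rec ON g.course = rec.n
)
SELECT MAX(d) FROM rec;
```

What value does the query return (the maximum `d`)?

Base: (init, d=0).
Iteration 1: edges from {init} -> (deploy, d=1), (scan, d=1).
Iteration 2: edges from {deploy,scan} -> (compress, d=2), (scan, d=2).
Iteration 3: edges from {compress,scan} -> (clean, d=3).
Iteration 4: no outgoing edges from {clean}; recursion stops.
d values: 0, 1, 1, 2, 2, 3; the maximum is 3.

3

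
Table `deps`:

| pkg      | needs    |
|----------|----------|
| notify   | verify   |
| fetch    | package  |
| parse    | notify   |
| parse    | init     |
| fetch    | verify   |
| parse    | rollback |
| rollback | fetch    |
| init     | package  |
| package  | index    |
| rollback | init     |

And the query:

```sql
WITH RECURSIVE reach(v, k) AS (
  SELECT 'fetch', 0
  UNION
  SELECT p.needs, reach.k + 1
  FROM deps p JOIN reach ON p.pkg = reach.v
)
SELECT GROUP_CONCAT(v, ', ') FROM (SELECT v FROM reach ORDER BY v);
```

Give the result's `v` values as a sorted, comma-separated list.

fetch, index, package, verify

Base: (fetch, k=0).
Iteration 1: edges from {fetch} -> (package, k=1), (verify, k=1).
Iteration 2: edges from {package,verify} -> (index, k=2).
Iteration 3: no outgoing edges from {index}; recursion stops.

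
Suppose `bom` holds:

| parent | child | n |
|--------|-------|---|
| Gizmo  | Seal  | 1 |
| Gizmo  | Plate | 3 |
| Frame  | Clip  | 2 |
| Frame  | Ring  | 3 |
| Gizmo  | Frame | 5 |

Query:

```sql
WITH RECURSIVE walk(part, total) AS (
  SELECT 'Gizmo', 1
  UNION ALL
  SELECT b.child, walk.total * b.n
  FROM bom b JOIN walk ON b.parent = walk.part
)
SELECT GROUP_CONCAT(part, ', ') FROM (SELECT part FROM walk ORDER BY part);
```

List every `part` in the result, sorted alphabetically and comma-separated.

Base: (Gizmo, total=1).
Iteration 1: components of {Gizmo} -> Frame = 1*5 = 5, Plate = 1*3 = 3, Seal = 1*1 = 1.
Iteration 2: components of {Frame,Plate,Seal} -> Clip = 5*2 = 10, Ring = 5*3 = 15.
Iteration 3: no further components; recursion stops.

Clip, Frame, Gizmo, Plate, Ring, Seal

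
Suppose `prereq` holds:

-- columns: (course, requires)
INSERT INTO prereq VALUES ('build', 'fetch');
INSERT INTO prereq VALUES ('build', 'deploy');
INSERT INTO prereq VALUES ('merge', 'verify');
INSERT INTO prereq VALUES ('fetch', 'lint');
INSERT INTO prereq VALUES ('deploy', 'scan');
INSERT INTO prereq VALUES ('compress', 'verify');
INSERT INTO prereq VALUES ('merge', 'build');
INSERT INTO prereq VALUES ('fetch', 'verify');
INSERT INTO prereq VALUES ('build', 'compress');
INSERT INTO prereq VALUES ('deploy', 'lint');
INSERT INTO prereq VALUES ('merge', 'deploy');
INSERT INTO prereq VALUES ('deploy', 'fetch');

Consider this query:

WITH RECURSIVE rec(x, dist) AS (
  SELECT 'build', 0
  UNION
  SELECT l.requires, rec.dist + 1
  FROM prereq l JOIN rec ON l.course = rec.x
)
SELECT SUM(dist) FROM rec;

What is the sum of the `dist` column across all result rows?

17

Base: (build, dist=0).
Iteration 1: edges from {build} -> (compress, dist=1), (deploy, dist=1), (fetch, dist=1).
Iteration 2: edges from {compress,deploy,fetch} -> (fetch, dist=2), (lint, dist=2), (scan, dist=2), (verify, dist=2). [UNION drops 2 duplicate row(s)]
Iteration 3: edges from {fetch,lint,scan,verify} -> (lint, dist=3), (verify, dist=3).
Iteration 4: no outgoing edges from {lint,verify}; recursion stops.
SUM(dist) = 0 + 1 + 1 + 1 + 2 + 2 + 2 + 2 + 3 + 3 = 17.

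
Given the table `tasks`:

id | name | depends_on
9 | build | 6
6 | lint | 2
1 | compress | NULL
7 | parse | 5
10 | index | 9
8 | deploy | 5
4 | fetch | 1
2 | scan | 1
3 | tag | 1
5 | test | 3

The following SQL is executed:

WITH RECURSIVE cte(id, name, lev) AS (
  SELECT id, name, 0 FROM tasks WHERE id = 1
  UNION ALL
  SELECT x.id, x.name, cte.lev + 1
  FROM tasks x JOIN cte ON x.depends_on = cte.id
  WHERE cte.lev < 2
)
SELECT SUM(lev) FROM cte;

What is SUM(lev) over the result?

Base: id=1 (compress) at lev 0.
Iteration 1: rows with depends_on in {1} -> scan (id 2, lev 1), tag (id 3, lev 1), fetch (id 4, lev 1).
Iteration 2: rows with depends_on in {2,3,4} -> test (id 5, lev 2), lint (id 6, lev 2).
Iteration 3: lev < 2 fails for all current rows; recursion stops.
SUM(lev) = 0 + 1 + 1 + 1 + 2 + 2 = 7.

7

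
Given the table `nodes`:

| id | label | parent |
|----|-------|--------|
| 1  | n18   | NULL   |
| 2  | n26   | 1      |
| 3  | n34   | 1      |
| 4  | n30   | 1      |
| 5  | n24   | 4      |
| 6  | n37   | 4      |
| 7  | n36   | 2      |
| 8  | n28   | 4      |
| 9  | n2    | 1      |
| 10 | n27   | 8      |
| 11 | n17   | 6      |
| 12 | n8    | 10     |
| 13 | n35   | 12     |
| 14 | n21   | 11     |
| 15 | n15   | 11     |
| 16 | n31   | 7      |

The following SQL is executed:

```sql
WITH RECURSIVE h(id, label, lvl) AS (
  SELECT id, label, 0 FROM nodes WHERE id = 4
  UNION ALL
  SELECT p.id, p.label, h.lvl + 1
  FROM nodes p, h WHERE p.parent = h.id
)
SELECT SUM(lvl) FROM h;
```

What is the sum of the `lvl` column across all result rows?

20

Base: id=4 (n30) at lvl 0.
Iteration 1: rows with parent in {4} -> n24 (id 5, lvl 1), n37 (id 6, lvl 1), n28 (id 8, lvl 1).
Iteration 2: rows with parent in {5,6,8} -> n27 (id 10, lvl 2), n17 (id 11, lvl 2).
Iteration 3: rows with parent in {10,11} -> n8 (id 12, lvl 3), n21 (id 14, lvl 3), n15 (id 15, lvl 3).
Iteration 4: rows with parent in {12,14,15} -> n35 (id 13, lvl 4).
Iteration 5: no rows with parent in {13}; recursion stops.
SUM(lvl) = 0 + 1 + 1 + 1 + 2 + 2 + 3 + 3 + 3 + 4 = 20.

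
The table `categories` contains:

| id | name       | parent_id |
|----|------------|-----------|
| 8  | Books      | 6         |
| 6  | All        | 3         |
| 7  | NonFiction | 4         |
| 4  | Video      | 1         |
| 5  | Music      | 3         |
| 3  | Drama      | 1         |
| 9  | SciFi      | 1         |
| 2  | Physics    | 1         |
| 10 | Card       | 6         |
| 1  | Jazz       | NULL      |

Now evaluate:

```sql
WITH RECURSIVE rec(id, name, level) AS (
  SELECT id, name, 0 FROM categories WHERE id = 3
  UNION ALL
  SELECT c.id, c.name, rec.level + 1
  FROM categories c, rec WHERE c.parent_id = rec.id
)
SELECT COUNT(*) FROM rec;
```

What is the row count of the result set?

Base: id=3 (Drama) at level 0.
Iteration 1: rows with parent_id in {3} -> Music (id 5, level 1), All (id 6, level 1).
Iteration 2: rows with parent_id in {5,6} -> Books (id 8, level 2), Card (id 10, level 2).
Iteration 3: no rows with parent_id in {8,10}; recursion stops.
Total rows emitted: 5.

5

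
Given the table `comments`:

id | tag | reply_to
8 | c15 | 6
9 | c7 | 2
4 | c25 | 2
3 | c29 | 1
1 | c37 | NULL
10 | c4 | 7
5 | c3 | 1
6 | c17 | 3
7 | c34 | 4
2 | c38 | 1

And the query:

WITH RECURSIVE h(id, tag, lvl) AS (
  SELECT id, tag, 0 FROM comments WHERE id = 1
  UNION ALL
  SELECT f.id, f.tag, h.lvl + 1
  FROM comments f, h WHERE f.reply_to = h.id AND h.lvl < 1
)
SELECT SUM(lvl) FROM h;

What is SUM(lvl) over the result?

3

Base: id=1 (c37) at lvl 0.
Iteration 1: rows with reply_to in {1} -> c38 (id 2, lvl 1), c29 (id 3, lvl 1), c3 (id 5, lvl 1).
Iteration 2: lvl < 1 fails for all current rows; recursion stops.
SUM(lvl) = 0 + 1 + 1 + 1 = 3.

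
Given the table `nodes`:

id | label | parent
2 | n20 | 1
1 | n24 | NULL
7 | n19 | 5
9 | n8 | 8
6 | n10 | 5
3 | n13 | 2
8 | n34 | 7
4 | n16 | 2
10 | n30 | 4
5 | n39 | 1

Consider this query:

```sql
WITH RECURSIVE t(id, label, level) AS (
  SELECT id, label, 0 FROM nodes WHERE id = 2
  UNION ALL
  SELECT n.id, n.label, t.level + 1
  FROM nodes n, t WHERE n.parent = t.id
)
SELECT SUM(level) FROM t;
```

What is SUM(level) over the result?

Base: id=2 (n20) at level 0.
Iteration 1: rows with parent in {2} -> n13 (id 3, level 1), n16 (id 4, level 1).
Iteration 2: rows with parent in {3,4} -> n30 (id 10, level 2).
Iteration 3: no rows with parent in {10}; recursion stops.
SUM(level) = 0 + 1 + 1 + 2 = 4.

4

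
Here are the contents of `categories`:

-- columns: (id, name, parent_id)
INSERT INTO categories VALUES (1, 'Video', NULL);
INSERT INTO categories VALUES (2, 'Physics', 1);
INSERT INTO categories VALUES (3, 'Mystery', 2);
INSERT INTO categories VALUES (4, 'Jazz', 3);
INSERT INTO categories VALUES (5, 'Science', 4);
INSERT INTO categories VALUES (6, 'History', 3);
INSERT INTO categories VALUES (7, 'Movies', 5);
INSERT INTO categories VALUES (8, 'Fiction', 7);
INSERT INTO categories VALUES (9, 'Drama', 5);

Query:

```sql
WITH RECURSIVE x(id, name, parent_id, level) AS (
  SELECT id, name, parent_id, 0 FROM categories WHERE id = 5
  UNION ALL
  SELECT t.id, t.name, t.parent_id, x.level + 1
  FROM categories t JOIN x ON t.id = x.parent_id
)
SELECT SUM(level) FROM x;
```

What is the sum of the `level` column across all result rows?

Base: id=5 (Science), parent_id=4, level 0.
Iteration 1: join on id=4 -> Jazz (id 4, parent_id=3, level 1).
Iteration 2: join on id=3 -> Mystery (id 3, parent_id=2, level 2).
Iteration 3: join on id=2 -> Physics (id 2, parent_id=1, level 3).
Iteration 4: join on id=1 -> Video (id 1, parent_id=NULL, level 4).
Iteration 5: parent_id is NULL; no match; recursion stops.
SUM(level) = 0 + 1 + 2 + 3 + 4 = 10.

10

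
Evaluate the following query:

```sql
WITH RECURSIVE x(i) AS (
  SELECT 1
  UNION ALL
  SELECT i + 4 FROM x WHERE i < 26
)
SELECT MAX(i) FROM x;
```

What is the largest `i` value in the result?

29

Base: i=1.
Iteration 1: 1 < 26 holds -> i = 1 + 4 = 5.
Iteration 2: 5 < 26 holds -> i = 5 + 4 = 9.
Iteration 3: 9 < 26 holds -> i = 9 + 4 = 13.
Iteration 4: 13 < 26 holds -> i = 13 + 4 = 17.
Iteration 5: 17 < 26 holds -> i = 17 + 4 = 21.
Iteration 6: 21 < 26 holds -> i = 21 + 4 = 25.
Iteration 7: 25 < 26 holds -> i = 25 + 4 = 29.
Iteration 8: 29 < 26 fails; recursion stops.
i values: 1, 5, 9, 13, 17, 21, 25, 29; the maximum is 29.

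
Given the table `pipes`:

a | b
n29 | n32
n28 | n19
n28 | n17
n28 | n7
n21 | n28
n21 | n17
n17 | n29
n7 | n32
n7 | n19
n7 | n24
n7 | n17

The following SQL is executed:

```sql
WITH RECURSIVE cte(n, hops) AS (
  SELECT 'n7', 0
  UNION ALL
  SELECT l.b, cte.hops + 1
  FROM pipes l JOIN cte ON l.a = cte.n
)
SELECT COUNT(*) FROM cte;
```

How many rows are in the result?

Base: (n7, hops=0).
Iteration 1: edges from {n7} -> (n17, hops=1), (n19, hops=1), (n24, hops=1), (n32, hops=1).
Iteration 2: edges from {n17,n19,n24,n32} -> (n29, hops=2).
Iteration 3: edges from {n29} -> (n32, hops=3).
Iteration 4: no outgoing edges from {n32}; recursion stops.
Total rows emitted: 7.

7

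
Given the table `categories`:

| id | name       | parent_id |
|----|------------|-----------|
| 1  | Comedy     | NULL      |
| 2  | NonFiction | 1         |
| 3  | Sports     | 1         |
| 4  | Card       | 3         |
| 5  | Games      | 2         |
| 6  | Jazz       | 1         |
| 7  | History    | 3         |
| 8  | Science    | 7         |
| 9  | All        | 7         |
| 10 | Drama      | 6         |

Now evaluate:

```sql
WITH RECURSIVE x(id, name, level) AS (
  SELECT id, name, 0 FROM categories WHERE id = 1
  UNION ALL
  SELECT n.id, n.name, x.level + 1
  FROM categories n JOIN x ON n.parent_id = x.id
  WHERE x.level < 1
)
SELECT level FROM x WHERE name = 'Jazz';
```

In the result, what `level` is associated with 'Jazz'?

1

Base: id=1 (Comedy) at level 0.
Iteration 1: rows with parent_id in {1} -> NonFiction (id 2, level 1), Sports (id 3, level 1), Jazz (id 6, level 1).
Iteration 2: level < 1 fails for all current rows; recursion stops.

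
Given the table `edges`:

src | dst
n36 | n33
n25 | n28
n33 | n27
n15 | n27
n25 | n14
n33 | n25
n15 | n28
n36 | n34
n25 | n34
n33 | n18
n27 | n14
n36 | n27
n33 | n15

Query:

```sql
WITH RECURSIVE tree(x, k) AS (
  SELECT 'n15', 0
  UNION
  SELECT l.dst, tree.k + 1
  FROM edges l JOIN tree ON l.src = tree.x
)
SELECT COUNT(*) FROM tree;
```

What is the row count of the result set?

Base: (n15, k=0).
Iteration 1: edges from {n15} -> (n27, k=1), (n28, k=1).
Iteration 2: edges from {n27,n28} -> (n14, k=2).
Iteration 3: no outgoing edges from {n14}; recursion stops.
Total rows emitted: 4.

4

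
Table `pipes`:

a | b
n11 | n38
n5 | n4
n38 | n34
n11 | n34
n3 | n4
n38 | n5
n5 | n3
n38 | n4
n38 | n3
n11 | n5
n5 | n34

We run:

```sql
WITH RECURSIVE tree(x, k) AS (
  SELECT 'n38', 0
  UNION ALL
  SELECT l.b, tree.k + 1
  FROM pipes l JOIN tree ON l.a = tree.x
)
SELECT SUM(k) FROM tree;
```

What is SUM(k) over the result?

15

Base: (n38, k=0).
Iteration 1: edges from {n38} -> (n3, k=1), (n34, k=1), (n4, k=1), (n5, k=1).
Iteration 2: edges from {n3,n34,n4,n5} -> (n3, k=2), (n34, k=2), (n4, k=2) x2. [UNION ALL keeps all 4 new rows, including repeats]
Iteration 3: edges from {n3,n34,n4} -> (n4, k=3).
Iteration 4: no outgoing edges from {n4}; recursion stops.
SUM(k) = 0 + 1 + 1 + 1 + 1 + 2 + 2 + 2 + 2 + 3 = 15.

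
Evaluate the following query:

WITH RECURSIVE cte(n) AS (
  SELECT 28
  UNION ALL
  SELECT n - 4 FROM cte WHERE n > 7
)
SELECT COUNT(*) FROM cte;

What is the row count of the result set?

Base: n=28.
Iteration 1: 28 > 7 holds -> n = 28 - 4 = 24.
Iteration 2: 24 > 7 holds -> n = 24 - 4 = 20.
Iteration 3: 20 > 7 holds -> n = 20 - 4 = 16.
Iteration 4: 16 > 7 holds -> n = 16 - 4 = 12.
Iteration 5: 12 > 7 holds -> n = 12 - 4 = 8.
Iteration 6: 8 > 7 holds -> n = 8 - 4 = 4.
Iteration 7: 4 > 7 fails; recursion stops.
Total rows emitted: 7.

7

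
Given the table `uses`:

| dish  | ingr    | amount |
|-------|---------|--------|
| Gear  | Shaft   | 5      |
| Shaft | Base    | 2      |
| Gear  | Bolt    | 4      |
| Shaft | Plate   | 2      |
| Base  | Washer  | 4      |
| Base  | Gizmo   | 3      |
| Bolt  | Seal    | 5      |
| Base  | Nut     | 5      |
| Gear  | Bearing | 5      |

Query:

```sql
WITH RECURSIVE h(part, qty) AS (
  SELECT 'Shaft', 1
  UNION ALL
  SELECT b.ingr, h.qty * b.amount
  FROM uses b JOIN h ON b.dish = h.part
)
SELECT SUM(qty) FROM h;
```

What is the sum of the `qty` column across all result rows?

29

Base: (Shaft, qty=1).
Iteration 1: components of {Shaft} -> Base = 1*2 = 2, Plate = 1*2 = 2.
Iteration 2: components of {Base,Plate} -> Gizmo = 2*3 = 6, Nut = 2*5 = 10, Washer = 2*4 = 8.
Iteration 3: no further components; recursion stops.
SUM(qty) = 1 + 2 + 2 + 8 + 6 + 10 = 29.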